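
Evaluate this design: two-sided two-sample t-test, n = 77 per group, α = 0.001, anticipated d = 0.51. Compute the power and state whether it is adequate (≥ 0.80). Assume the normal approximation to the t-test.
Power ≈ 0.45; the study is underpowered (power < 0.80)

Power calculation (two-sample t-test, normal approximation):
z_β = d · √(n/2) - z_{α/2}
z_β = 0.51 · √(77/2) - 3.291
z_β = 0.51 · 6.205 - 3.291
z_β = -0.126

Power = Φ(z_β) = Φ(-0.126) ≈ 0.450

Effect size d = 0.51 is medium by Cohen's convention (0.2/0.5/0.8).

Threshold: power ≥ 0.80 is conventionally adequate.
Power ≈ 0.45 → the study is underpowered (power < 0.80).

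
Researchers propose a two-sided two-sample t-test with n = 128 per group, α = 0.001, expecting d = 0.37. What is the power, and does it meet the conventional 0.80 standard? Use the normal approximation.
Power ≈ 0.37; the study is underpowered (power < 0.80)

Power calculation (two-sample t-test, normal approximation):
z_β = d · √(n/2) - z_{α/2}
z_β = 0.37 · √(128/2) - 3.291
z_β = 0.37 · 8.000 - 3.291
z_β = -0.331

Power = Φ(z_β) = Φ(-0.331) ≈ 0.371

Effect size d = 0.37 is small by Cohen's convention (0.2/0.5/0.8).

Threshold: power ≥ 0.80 is conventionally adequate.
Power ≈ 0.37 → the study is underpowered (power < 0.80).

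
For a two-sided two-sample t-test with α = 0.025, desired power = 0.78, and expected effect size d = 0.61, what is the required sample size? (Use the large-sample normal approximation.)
n = 49 per group

Sample size formula (two-sample t-test, normal approximation):
n = 2 · ((z_{α/2} + z_β) / d)²

z_{α/2} = 2.241 (for α = 0.025, two-sided)
z_β = 0.772 (for power = 0.78)
d = 0.61

n = 2 · ((2.241 + 0.772) / 0.61)²
n = 2 · (4.939)²
n ≈ 48.79
Round up to the next whole number: n = 49 per group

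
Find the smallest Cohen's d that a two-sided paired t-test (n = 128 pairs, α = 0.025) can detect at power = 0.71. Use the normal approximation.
d ≈ 0.25

Minimum detectable effect (paired t-test, normal approximation):
d = (z_{α/2} + z_β) / √n
d = (2.241 + 0.553) / √128
d = 2.795 / 11.314
d ≈ 0.25

By Cohen's convention (0.2 small / 0.5 medium / 0.8 large): small effect.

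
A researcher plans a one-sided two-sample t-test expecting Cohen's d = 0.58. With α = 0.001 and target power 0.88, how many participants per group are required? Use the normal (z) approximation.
n = 109 per group

Sample size formula (two-sample t-test, normal approximation):
n = 2 · ((z_α + z_β) / d)²

z_α = 3.090 (for α = 0.001, one-sided)
z_β = 1.175 (for power = 0.88)
d = 0.58

n = 2 · ((3.090 + 1.175) / 0.58)²
n = 2 · (7.353)²
n ≈ 108.13
Round up to the next whole number: n = 109 per group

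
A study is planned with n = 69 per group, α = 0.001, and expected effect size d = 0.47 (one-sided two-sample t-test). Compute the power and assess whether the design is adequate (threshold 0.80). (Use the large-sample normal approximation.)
Power ≈ 0.37; the study is underpowered (power < 0.80)

Power calculation (two-sample t-test, normal approximation):
z_β = d · √(n/2) - z_α
z_β = 0.47 · √(69/2) - 3.090
z_β = 0.47 · 5.874 - 3.090
z_β = -0.330

Power = Φ(z_β) = Φ(-0.330) ≈ 0.371

Effect size d = 0.47 is small by Cohen's convention (0.2/0.5/0.8).

Threshold: power ≥ 0.80 is conventionally adequate.
Power ≈ 0.37 → the study is underpowered (power < 0.80).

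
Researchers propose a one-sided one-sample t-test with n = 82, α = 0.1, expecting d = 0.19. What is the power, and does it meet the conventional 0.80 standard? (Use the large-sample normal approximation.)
Power ≈ 0.67; the study is underpowered (power < 0.80)

Power calculation (one-sample t-test, normal approximation):
z_β = d · √n - z_α
z_β = 0.19 · √82 - 1.282
z_β = 0.19 · 9.055 - 1.282
z_β = 0.439

Power = Φ(z_β) = Φ(0.439) ≈ 0.670

Effect size d = 0.19 is very small by Cohen's convention (0.2/0.5/0.8).

Threshold: power ≥ 0.80 is conventionally adequate.
Power ≈ 0.67 → the study is underpowered (power < 0.80).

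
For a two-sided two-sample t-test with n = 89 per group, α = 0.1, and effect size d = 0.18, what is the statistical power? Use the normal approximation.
Power ≈ 0.33

Power calculation (two-sample t-test, normal approximation):
z_β = d · √(n/2) - z_{α/2}
z_β = 0.18 · √(89/2) - 1.645
z_β = 0.18 · 6.671 - 1.645
z_β = -0.444

Power = Φ(z_β) = Φ(-0.444) ≈ 0.328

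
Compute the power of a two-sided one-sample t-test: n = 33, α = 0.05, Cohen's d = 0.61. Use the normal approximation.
Power ≈ 0.94

Power calculation (one-sample t-test, normal approximation):
z_β = d · √n - z_{α/2}
z_β = 0.61 · √33 - 1.960
z_β = 0.61 · 5.745 - 1.960
z_β = 1.544

Power = Φ(z_β) = Φ(1.544) ≈ 0.939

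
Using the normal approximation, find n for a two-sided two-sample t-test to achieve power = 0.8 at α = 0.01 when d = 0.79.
n = 38 per group

Sample size formula (two-sample t-test, normal approximation):
n = 2 · ((z_{α/2} + z_β) / d)²

z_{α/2} = 2.576 (for α = 0.01, two-sided)
z_β = 0.842 (for power = 0.8)
d = 0.79

n = 2 · ((2.576 + 0.842) / 0.79)²
n = 2 · (4.327)²
n ≈ 37.45
Round up to the next whole number: n = 38 per group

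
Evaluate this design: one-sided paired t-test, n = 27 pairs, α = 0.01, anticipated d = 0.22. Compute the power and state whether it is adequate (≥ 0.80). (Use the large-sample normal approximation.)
Power ≈ 0.12; the study is underpowered (power < 0.80)

Power calculation (paired t-test, normal approximation):
z_β = d · √n - z_α
z_β = 0.22 · √27 - 2.326
z_β = 0.22 · 5.196 - 2.326
z_β = -1.183

Power = Φ(z_β) = Φ(-1.183) ≈ 0.118

Effect size d = 0.22 is small by Cohen's convention (0.2/0.5/0.8).

Threshold: power ≥ 0.80 is conventionally adequate.
Power ≈ 0.12 → the study is underpowered (power < 0.80).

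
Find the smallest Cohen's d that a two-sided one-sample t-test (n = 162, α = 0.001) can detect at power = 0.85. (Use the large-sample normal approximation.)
d ≈ 0.34

Minimum detectable effect (one-sample t-test, normal approximation):
d = (z_{α/2} + z_β) / √n
d = (3.291 + 1.036) / √162
d = 4.327 / 12.728
d ≈ 0.34

By Cohen's convention (0.2 small / 0.5 medium / 0.8 large): small effect.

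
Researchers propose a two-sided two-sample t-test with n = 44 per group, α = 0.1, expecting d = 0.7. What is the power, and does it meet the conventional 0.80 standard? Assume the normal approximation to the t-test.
Power ≈ 0.95; the study is adequately powered (power ≥ 0.80)

Power calculation (two-sample t-test, normal approximation):
z_β = d · √(n/2) - z_{α/2}
z_β = 0.7 · √(44/2) - 1.645
z_β = 0.7 · 4.690 - 1.645
z_β = 1.638

Power = Φ(z_β) = Φ(1.638) ≈ 0.949

Effect size d = 0.7 is medium by Cohen's convention (0.2/0.5/0.8).

Threshold: power ≥ 0.80 is conventionally adequate.
Power ≈ 0.95 → the study is adequately powered (power ≥ 0.80).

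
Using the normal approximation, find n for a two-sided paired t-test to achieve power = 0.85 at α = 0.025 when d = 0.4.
n = 68 pairs

Sample size formula (paired t-test, normal approximation):
n = ((z_{α/2} + z_β) / d)²

z_{α/2} = 2.241 (for α = 0.025, two-sided)
z_β = 1.036 (for power = 0.85)
d = 0.4

n = ((2.241 + 1.036) / 0.4)²
n = (8.193)²
n ≈ 67.13
Round up to the next whole number: n = 68 pairs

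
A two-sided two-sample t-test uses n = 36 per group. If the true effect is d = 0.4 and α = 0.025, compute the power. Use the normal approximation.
Power ≈ 0.29

Power calculation (two-sample t-test, normal approximation):
z_β = d · √(n/2) - z_{α/2}
z_β = 0.4 · √(36/2) - 2.241
z_β = 0.4 · 4.243 - 2.241
z_β = -0.544

Power = Φ(z_β) = Φ(-0.544) ≈ 0.293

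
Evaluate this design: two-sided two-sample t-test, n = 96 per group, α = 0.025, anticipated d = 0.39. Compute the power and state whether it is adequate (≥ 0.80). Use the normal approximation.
Power ≈ 0.68; the study is underpowered (power < 0.80)

Power calculation (two-sample t-test, normal approximation):
z_β = d · √(n/2) - z_{α/2}
z_β = 0.39 · √(96/2) - 2.241
z_β = 0.39 · 6.928 - 2.241
z_β = 0.461

Power = Φ(z_β) = Φ(0.461) ≈ 0.677

Effect size d = 0.39 is small by Cohen's convention (0.2/0.5/0.8).

Threshold: power ≥ 0.80 is conventionally adequate.
Power ≈ 0.68 → the study is underpowered (power < 0.80).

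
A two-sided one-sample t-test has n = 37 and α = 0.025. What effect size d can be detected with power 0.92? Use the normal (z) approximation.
d ≈ 0.60

Minimum detectable effect (one-sample t-test, normal approximation):
d = (z_{α/2} + z_β) / √n
d = (2.241 + 1.405) / √37
d = 3.646 / 6.083
d ≈ 0.60

By Cohen's convention (0.2 small / 0.5 medium / 0.8 large): medium effect.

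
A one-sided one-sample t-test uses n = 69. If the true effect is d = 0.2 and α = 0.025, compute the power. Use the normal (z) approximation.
Power ≈ 0.38

Power calculation (one-sample t-test, normal approximation):
z_β = d · √n - z_α
z_β = 0.2 · √69 - 1.960
z_β = 0.2 · 8.307 - 1.960
z_β = -0.299

Power = Φ(z_β) = Φ(-0.299) ≈ 0.383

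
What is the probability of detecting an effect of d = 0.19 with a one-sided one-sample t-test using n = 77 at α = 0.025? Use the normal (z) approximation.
Power ≈ 0.38

Power calculation (one-sample t-test, normal approximation):
z_β = d · √n - z_α
z_β = 0.19 · √77 - 1.960
z_β = 0.19 · 8.775 - 1.960
z_β = -0.293

Power = Φ(z_β) = Φ(-0.293) ≈ 0.385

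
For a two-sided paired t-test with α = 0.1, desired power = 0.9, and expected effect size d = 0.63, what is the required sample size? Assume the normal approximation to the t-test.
n = 22 pairs

Sample size formula (paired t-test, normal approximation):
n = ((z_{α/2} + z_β) / d)²

z_{α/2} = 1.645 (for α = 0.1, two-sided)
z_β = 1.282 (for power = 0.9)
d = 0.63

n = ((1.645 + 1.282) / 0.63)²
n = (4.646)²
n ≈ 21.59
Round up to the next whole number: n = 22 pairs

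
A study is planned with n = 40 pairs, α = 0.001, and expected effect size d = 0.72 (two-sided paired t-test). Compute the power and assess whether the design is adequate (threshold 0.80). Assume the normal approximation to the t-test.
Power ≈ 0.90; the study is adequately powered (power ≥ 0.80)

Power calculation (paired t-test, normal approximation):
z_β = d · √n - z_{α/2}
z_β = 0.72 · √40 - 3.291
z_β = 0.72 · 6.325 - 3.291
z_β = 1.263

Power = Φ(z_β) = Φ(1.263) ≈ 0.897

Effect size d = 0.72 is medium by Cohen's convention (0.2/0.5/0.8).

Threshold: power ≥ 0.80 is conventionally adequate.
Power ≈ 0.90 → the study is adequately powered (power ≥ 0.80).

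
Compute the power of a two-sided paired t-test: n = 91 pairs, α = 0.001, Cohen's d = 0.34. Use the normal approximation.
Power ≈ 0.48

Power calculation (paired t-test, normal approximation):
z_β = d · √n - z_{α/2}
z_β = 0.34 · √91 - 3.291
z_β = 0.34 · 9.539 - 3.291
z_β = -0.047

Power = Φ(z_β) = Φ(-0.047) ≈ 0.481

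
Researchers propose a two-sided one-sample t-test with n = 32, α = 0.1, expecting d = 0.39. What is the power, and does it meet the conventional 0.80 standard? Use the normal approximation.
Power ≈ 0.71; the study is underpowered (power < 0.80)

Power calculation (one-sample t-test, normal approximation):
z_β = d · √n - z_{α/2}
z_β = 0.39 · √32 - 1.645
z_β = 0.39 · 5.657 - 1.645
z_β = 0.561

Power = Φ(z_β) = Φ(0.561) ≈ 0.713

Effect size d = 0.39 is small by Cohen's convention (0.2/0.5/0.8).

Threshold: power ≥ 0.80 is conventionally adequate.
Power ≈ 0.71 → the study is underpowered (power < 0.80).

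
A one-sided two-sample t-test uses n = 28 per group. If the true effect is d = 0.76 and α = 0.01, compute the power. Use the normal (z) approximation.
Power ≈ 0.70

Power calculation (two-sample t-test, normal approximation):
z_β = d · √(n/2) - z_α
z_β = 0.76 · √(28/2) - 2.326
z_β = 0.76 · 3.742 - 2.326
z_β = 0.517

Power = Φ(z_β) = Φ(0.517) ≈ 0.698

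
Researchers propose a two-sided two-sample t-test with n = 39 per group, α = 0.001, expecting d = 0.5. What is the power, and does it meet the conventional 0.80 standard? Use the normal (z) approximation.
Power ≈ 0.14; the study is underpowered (power < 0.80)

Power calculation (two-sample t-test, normal approximation):
z_β = d · √(n/2) - z_{α/2}
z_β = 0.5 · √(39/2) - 3.291
z_β = 0.5 · 4.416 - 3.291
z_β = -1.083

Power = Φ(z_β) = Φ(-1.083) ≈ 0.139

Effect size d = 0.5 is medium by Cohen's convention (0.2/0.5/0.8).

Threshold: power ≥ 0.80 is conventionally adequate.
Power ≈ 0.14 → the study is underpowered (power < 0.80).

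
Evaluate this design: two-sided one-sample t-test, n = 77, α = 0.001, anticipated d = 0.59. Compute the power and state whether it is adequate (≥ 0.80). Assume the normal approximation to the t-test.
Power ≈ 0.97; the study is adequately powered (power ≥ 0.80)

Power calculation (one-sample t-test, normal approximation):
z_β = d · √n - z_{α/2}
z_β = 0.59 · √77 - 3.291
z_β = 0.59 · 8.775 - 3.291
z_β = 1.887

Power = Φ(z_β) = Φ(1.887) ≈ 0.970

Effect size d = 0.59 is medium by Cohen's convention (0.2/0.5/0.8).

Threshold: power ≥ 0.80 is conventionally adequate.
Power ≈ 0.97 → the study is adequately powered (power ≥ 0.80).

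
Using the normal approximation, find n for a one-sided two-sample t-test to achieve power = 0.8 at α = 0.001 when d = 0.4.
n = 194 per group

Sample size formula (two-sample t-test, normal approximation):
n = 2 · ((z_α + z_β) / d)²

z_α = 3.090 (for α = 0.001, one-sided)
z_β = 0.842 (for power = 0.8)
d = 0.4

n = 2 · ((3.090 + 0.842) / 0.4)²
n = 2 · (9.830)²
n ≈ 193.26
Round up to the next whole number: n = 194 per group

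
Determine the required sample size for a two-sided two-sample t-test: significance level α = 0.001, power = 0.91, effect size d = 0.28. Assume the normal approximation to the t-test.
n = 548 per group

Sample size formula (two-sample t-test, normal approximation):
n = 2 · ((z_{α/2} + z_β) / d)²

z_{α/2} = 3.291 (for α = 0.001, two-sided)
z_β = 1.341 (for power = 0.91)
d = 0.28

n = 2 · ((3.291 + 1.341) / 0.28)²
n = 2 · (16.543)²
n ≈ 547.34
Round up to the next whole number: n = 548 per group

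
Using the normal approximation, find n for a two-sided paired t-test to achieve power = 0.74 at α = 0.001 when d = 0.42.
n = 88 pairs

Sample size formula (paired t-test, normal approximation):
n = ((z_{α/2} + z_β) / d)²

z_{α/2} = 3.291 (for α = 0.001, two-sided)
z_β = 0.643 (for power = 0.74)
d = 0.42

n = ((3.291 + 0.643) / 0.42)²
n = (9.367)²
n ≈ 87.74
Round up to the next whole number: n = 88 pairs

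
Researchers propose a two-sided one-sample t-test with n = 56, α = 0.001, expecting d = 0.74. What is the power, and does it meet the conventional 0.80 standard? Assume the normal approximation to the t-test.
Power ≈ 0.99; the study is adequately powered (power ≥ 0.80)

Power calculation (one-sample t-test, normal approximation):
z_β = d · √n - z_{α/2}
z_β = 0.74 · √56 - 3.291
z_β = 0.74 · 7.483 - 3.291
z_β = 2.247

Power = Φ(z_β) = Φ(2.247) ≈ 0.988

Effect size d = 0.74 is medium by Cohen's convention (0.2/0.5/0.8).

Threshold: power ≥ 0.80 is conventionally adequate.
Power ≈ 0.99 → the study is adequately powered (power ≥ 0.80).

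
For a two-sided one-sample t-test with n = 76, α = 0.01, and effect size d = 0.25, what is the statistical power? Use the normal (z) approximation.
Power ≈ 0.35

Power calculation (one-sample t-test, normal approximation):
z_β = d · √n - z_{α/2}
z_β = 0.25 · √76 - 2.576
z_β = 0.25 · 8.718 - 2.576
z_β = -0.396

Power = Φ(z_β) = Φ(-0.396) ≈ 0.346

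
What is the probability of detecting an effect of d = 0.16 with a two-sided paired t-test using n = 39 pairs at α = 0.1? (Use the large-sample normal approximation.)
Power ≈ 0.26

Power calculation (paired t-test, normal approximation):
z_β = d · √n - z_{α/2}
z_β = 0.16 · √39 - 1.645
z_β = 0.16 · 6.245 - 1.645
z_β = -0.646

Power = Φ(z_β) = Φ(-0.646) ≈ 0.259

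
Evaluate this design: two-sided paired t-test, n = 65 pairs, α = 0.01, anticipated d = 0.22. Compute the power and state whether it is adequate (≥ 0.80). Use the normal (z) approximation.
Power ≈ 0.21; the study is underpowered (power < 0.80)

Power calculation (paired t-test, normal approximation):
z_β = d · √n - z_{α/2}
z_β = 0.22 · √65 - 2.576
z_β = 0.22 · 8.062 - 2.576
z_β = -0.802

Power = Φ(z_β) = Φ(-0.802) ≈ 0.211

Effect size d = 0.22 is small by Cohen's convention (0.2/0.5/0.8).

Threshold: power ≥ 0.80 is conventionally adequate.
Power ≈ 0.21 → the study is underpowered (power < 0.80).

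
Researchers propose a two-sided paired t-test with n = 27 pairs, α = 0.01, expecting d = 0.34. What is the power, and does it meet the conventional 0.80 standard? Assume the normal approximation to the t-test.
Power ≈ 0.21; the study is underpowered (power < 0.80)

Power calculation (paired t-test, normal approximation):
z_β = d · √n - z_{α/2}
z_β = 0.34 · √27 - 2.576
z_β = 0.34 · 5.196 - 2.576
z_β = -0.809

Power = Φ(z_β) = Φ(-0.809) ≈ 0.209

Effect size d = 0.34 is small by Cohen's convention (0.2/0.5/0.8).

Threshold: power ≥ 0.80 is conventionally adequate.
Power ≈ 0.21 → the study is underpowered (power < 0.80).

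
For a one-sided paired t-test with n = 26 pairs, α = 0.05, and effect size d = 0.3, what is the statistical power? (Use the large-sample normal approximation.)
Power ≈ 0.45

Power calculation (paired t-test, normal approximation):
z_β = d · √n - z_α
z_β = 0.3 · √26 - 1.645
z_β = 0.3 · 5.099 - 1.645
z_β = -0.115

Power = Φ(z_β) = Φ(-0.115) ≈ 0.454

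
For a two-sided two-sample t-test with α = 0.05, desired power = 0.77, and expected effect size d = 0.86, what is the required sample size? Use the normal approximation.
n = 20 per group

Sample size formula (two-sample t-test, normal approximation):
n = 2 · ((z_{α/2} + z_β) / d)²

z_{α/2} = 1.960 (for α = 0.05, two-sided)
z_β = 0.739 (for power = 0.77)
d = 0.86

n = 2 · ((1.960 + 0.739) / 0.86)²
n = 2 · (3.138)²
n ≈ 19.69
Round up to the next whole number: n = 20 per group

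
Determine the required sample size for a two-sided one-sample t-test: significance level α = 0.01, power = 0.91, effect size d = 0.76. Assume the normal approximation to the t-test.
n = 27

Sample size formula (one-sample t-test, normal approximation):
n = ((z_{α/2} + z_β) / d)²

z_{α/2} = 2.576 (for α = 0.01, two-sided)
z_β = 1.341 (for power = 0.91)
d = 0.76

n = ((2.576 + 1.341) / 0.76)²
n = (5.154)²
n ≈ 26.56
Round up to the next whole number: n = 27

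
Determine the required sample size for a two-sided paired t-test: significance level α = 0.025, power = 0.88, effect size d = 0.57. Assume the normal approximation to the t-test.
n = 36 pairs

Sample size formula (paired t-test, normal approximation):
n = ((z_{α/2} + z_β) / d)²

z_{α/2} = 2.241 (for α = 0.025, two-sided)
z_β = 1.175 (for power = 0.88)
d = 0.57

n = ((2.241 + 1.175) / 0.57)²
n = (5.993)²
n ≈ 35.92
Round up to the next whole number: n = 36 pairs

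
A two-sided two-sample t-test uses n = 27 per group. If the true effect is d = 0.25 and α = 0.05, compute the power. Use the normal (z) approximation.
Power ≈ 0.15

Power calculation (two-sample t-test, normal approximation):
z_β = d · √(n/2) - z_{α/2}
z_β = 0.25 · √(27/2) - 1.960
z_β = 0.25 · 3.674 - 1.960
z_β = -1.041

Power = Φ(z_β) = Φ(-1.041) ≈ 0.149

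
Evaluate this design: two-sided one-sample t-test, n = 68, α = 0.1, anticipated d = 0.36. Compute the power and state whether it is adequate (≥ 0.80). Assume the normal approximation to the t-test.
Power ≈ 0.91; the study is adequately powered (power ≥ 0.80)

Power calculation (one-sample t-test, normal approximation):
z_β = d · √n - z_{α/2}
z_β = 0.36 · √68 - 1.645
z_β = 0.36 · 8.246 - 1.645
z_β = 1.324

Power = Φ(z_β) = Φ(1.324) ≈ 0.907

Effect size d = 0.36 is small by Cohen's convention (0.2/0.5/0.8).

Threshold: power ≥ 0.80 is conventionally adequate.
Power ≈ 0.91 → the study is adequately powered (power ≥ 0.80).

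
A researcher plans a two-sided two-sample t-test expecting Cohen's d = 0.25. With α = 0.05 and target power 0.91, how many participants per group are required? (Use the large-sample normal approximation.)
n = 349 per group

Sample size formula (two-sample t-test, normal approximation):
n = 2 · ((z_{α/2} + z_β) / d)²

z_{α/2} = 1.960 (for α = 0.05, two-sided)
z_β = 1.341 (for power = 0.91)
d = 0.25

n = 2 · ((1.960 + 1.341) / 0.25)²
n = 2 · (13.204)²
n ≈ 348.69
Round up to the next whole number: n = 349 per group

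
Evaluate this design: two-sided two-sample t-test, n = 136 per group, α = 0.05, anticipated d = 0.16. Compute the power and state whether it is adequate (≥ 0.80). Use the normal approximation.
Power ≈ 0.26; the study is underpowered (power < 0.80)

Power calculation (two-sample t-test, normal approximation):
z_β = d · √(n/2) - z_{α/2}
z_β = 0.16 · √(136/2) - 1.960
z_β = 0.16 · 8.246 - 1.960
z_β = -0.641

Power = Φ(z_β) = Φ(-0.641) ≈ 0.261

Effect size d = 0.16 is very small by Cohen's convention (0.2/0.5/0.8).

Threshold: power ≥ 0.80 is conventionally adequate.
Power ≈ 0.26 → the study is underpowered (power < 0.80).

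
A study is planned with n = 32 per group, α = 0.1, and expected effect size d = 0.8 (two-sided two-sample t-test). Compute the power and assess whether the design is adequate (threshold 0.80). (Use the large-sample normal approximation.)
Power ≈ 0.94; the study is adequately powered (power ≥ 0.80)

Power calculation (two-sample t-test, normal approximation):
z_β = d · √(n/2) - z_{α/2}
z_β = 0.8 · √(32/2) - 1.645
z_β = 0.8 · 4.000 - 1.645
z_β = 1.555

Power = Φ(z_β) = Φ(1.555) ≈ 0.940

Effect size d = 0.8 is large by Cohen's convention (0.2/0.5/0.8).

Threshold: power ≥ 0.80 is conventionally adequate.
Power ≈ 0.94 → the study is adequately powered (power ≥ 0.80).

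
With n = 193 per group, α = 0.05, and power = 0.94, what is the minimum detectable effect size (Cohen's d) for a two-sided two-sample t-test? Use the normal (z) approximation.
d ≈ 0.36

Minimum detectable effect (two-sample t-test, normal approximation):
d = (z_{α/2} + z_β) / √(n/2)
d = (1.960 + 1.555) / √(193/2)
d = 3.515 / 9.823
d ≈ 0.36

By Cohen's convention (0.2 small / 0.5 medium / 0.8 large): small effect.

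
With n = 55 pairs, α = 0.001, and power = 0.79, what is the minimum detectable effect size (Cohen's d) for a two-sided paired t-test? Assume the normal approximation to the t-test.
d ≈ 0.55

Minimum detectable effect (paired t-test, normal approximation):
d = (z_{α/2} + z_β) / √n
d = (3.291 + 0.806) / √55
d = 4.097 / 7.416
d ≈ 0.55

By Cohen's convention (0.2 small / 0.5 medium / 0.8 large): medium effect.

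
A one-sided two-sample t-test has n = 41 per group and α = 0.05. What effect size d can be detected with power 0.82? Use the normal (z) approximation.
d ≈ 0.57

Minimum detectable effect (two-sample t-test, normal approximation):
d = (z_α + z_β) / √(n/2)
d = (1.645 + 0.915) / √(41/2)
d = 2.560 / 4.528
d ≈ 0.57

By Cohen's convention (0.2 small / 0.5 medium / 0.8 large): medium effect.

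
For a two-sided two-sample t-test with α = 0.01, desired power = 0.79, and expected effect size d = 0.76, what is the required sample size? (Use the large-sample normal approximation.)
n = 40 per group

Sample size formula (two-sample t-test, normal approximation):
n = 2 · ((z_{α/2} + z_β) / d)²

z_{α/2} = 2.576 (for α = 0.01, two-sided)
z_β = 0.806 (for power = 0.79)
d = 0.76

n = 2 · ((2.576 + 0.806) / 0.76)²
n = 2 · (4.450)²
n ≈ 39.60
Round up to the next whole number: n = 40 per group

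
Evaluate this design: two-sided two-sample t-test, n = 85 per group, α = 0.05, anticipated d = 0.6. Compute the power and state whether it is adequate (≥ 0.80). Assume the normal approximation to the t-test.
Power ≈ 0.97; the study is adequately powered (power ≥ 0.80)

Power calculation (two-sample t-test, normal approximation):
z_β = d · √(n/2) - z_{α/2}
z_β = 0.6 · √(85/2) - 1.960
z_β = 0.6 · 6.519 - 1.960
z_β = 1.952

Power = Φ(z_β) = Φ(1.952) ≈ 0.975

Effect size d = 0.6 is medium by Cohen's convention (0.2/0.5/0.8).

Threshold: power ≥ 0.80 is conventionally adequate.
Power ≈ 0.97 → the study is adequately powered (power ≥ 0.80).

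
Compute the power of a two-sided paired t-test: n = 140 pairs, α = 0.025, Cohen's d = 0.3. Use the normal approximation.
Power ≈ 0.90

Power calculation (paired t-test, normal approximation):
z_β = d · √n - z_{α/2}
z_β = 0.3 · √140 - 2.241
z_β = 0.3 · 11.832 - 2.241
z_β = 1.308

Power = Φ(z_β) = Φ(1.308) ≈ 0.905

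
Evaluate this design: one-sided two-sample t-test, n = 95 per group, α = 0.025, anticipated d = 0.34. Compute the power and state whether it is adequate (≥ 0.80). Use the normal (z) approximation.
Power ≈ 0.65; the study is underpowered (power < 0.80)

Power calculation (two-sample t-test, normal approximation):
z_β = d · √(n/2) - z_α
z_β = 0.34 · √(95/2) - 1.960
z_β = 0.34 · 6.892 - 1.960
z_β = 0.383

Power = Φ(z_β) = Φ(0.383) ≈ 0.649

Effect size d = 0.34 is small by Cohen's convention (0.2/0.5/0.8).

Threshold: power ≥ 0.80 is conventionally adequate.
Power ≈ 0.65 → the study is underpowered (power < 0.80).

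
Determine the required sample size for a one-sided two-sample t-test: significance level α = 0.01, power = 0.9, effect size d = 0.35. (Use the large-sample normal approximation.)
n = 213 per group

Sample size formula (two-sample t-test, normal approximation):
n = 2 · ((z_α + z_β) / d)²

z_α = 2.326 (for α = 0.01, one-sided)
z_β = 1.282 (for power = 0.9)
d = 0.35

n = 2 · ((2.326 + 1.282) / 0.35)²
n = 2 · (10.309)²
n ≈ 212.55
Round up to the next whole number: n = 213 per group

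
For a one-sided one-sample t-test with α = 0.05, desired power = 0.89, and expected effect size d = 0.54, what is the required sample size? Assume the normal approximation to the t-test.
n = 29

Sample size formula (one-sample t-test, normal approximation):
n = ((z_α + z_β) / d)²

z_α = 1.645 (for α = 0.05, one-sided)
z_β = 1.227 (for power = 0.89)
d = 0.54

n = ((1.645 + 1.227) / 0.54)²
n = (5.319)²
n ≈ 28.29
Round up to the next whole number: n = 29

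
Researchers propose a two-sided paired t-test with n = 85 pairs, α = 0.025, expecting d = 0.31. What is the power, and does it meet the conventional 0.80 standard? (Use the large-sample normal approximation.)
Power ≈ 0.73; the study is underpowered (power < 0.80)

Power calculation (paired t-test, normal approximation):
z_β = d · √n - z_{α/2}
z_β = 0.31 · √85 - 2.241
z_β = 0.31 · 9.220 - 2.241
z_β = 0.617

Power = Φ(z_β) = Φ(0.617) ≈ 0.731

Effect size d = 0.31 is small by Cohen's convention (0.2/0.5/0.8).

Threshold: power ≥ 0.80 is conventionally adequate.
Power ≈ 0.73 → the study is underpowered (power < 0.80).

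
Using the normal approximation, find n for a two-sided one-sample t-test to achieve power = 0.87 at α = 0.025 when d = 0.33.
n = 105

Sample size formula (one-sample t-test, normal approximation):
n = ((z_{α/2} + z_β) / d)²

z_{α/2} = 2.241 (for α = 0.025, two-sided)
z_β = 1.126 (for power = 0.87)
d = 0.33

n = ((2.241 + 1.126) / 0.33)²
n = (10.203)²
n ≈ 104.10
Round up to the next whole number: n = 105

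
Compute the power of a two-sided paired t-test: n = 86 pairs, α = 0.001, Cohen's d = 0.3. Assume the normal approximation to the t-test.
Power ≈ 0.31

Power calculation (paired t-test, normal approximation):
z_β = d · √n - z_{α/2}
z_β = 0.3 · √86 - 3.291
z_β = 0.3 · 9.274 - 3.291
z_β = -0.508

Power = Φ(z_β) = Φ(-0.508) ≈ 0.306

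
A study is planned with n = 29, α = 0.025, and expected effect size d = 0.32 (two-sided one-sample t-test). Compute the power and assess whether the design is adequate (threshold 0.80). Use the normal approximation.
Power ≈ 0.30; the study is underpowered (power < 0.80)

Power calculation (one-sample t-test, normal approximation):
z_β = d · √n - z_{α/2}
z_β = 0.32 · √29 - 2.241
z_β = 0.32 · 5.385 - 2.241
z_β = -0.518

Power = Φ(z_β) = Φ(-0.518) ≈ 0.302

Effect size d = 0.32 is small by Cohen's convention (0.2/0.5/0.8).

Threshold: power ≥ 0.80 is conventionally adequate.
Power ≈ 0.30 → the study is underpowered (power < 0.80).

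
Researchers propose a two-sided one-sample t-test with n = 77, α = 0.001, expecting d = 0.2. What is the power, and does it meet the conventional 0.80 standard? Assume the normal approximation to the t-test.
Power ≈ 0.06; the study is underpowered (power < 0.80)

Power calculation (one-sample t-test, normal approximation):
z_β = d · √n - z_{α/2}
z_β = 0.2 · √77 - 3.291
z_β = 0.2 · 8.775 - 3.291
z_β = -1.536

Power = Φ(z_β) = Φ(-1.536) ≈ 0.062

Effect size d = 0.2 is small by Cohen's convention (0.2/0.5/0.8).

Threshold: power ≥ 0.80 is conventionally adequate.
Power ≈ 0.06 → the study is underpowered (power < 0.80).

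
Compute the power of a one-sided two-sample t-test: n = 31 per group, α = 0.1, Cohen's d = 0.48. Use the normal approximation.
Power ≈ 0.73

Power calculation (two-sample t-test, normal approximation):
z_β = d · √(n/2) - z_α
z_β = 0.48 · √(31/2) - 1.282
z_β = 0.48 · 3.937 - 1.282
z_β = 0.608

Power = Φ(z_β) = Φ(0.608) ≈ 0.728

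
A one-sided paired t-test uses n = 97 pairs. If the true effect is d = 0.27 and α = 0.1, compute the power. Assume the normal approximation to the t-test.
Power ≈ 0.92

Power calculation (paired t-test, normal approximation):
z_β = d · √n - z_α
z_β = 0.27 · √97 - 1.282
z_β = 0.27 · 9.849 - 1.282
z_β = 1.378

Power = Φ(z_β) = Φ(1.378) ≈ 0.916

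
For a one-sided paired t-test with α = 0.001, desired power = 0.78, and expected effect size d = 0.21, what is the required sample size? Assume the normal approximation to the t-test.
n = 339 pairs

Sample size formula (paired t-test, normal approximation):
n = ((z_α + z_β) / d)²

z_α = 3.090 (for α = 0.001, one-sided)
z_β = 0.772 (for power = 0.78)
d = 0.21

n = ((3.090 + 0.772) / 0.21)²
n = (18.390)²
n ≈ 338.19
Round up to the next whole number: n = 339 pairs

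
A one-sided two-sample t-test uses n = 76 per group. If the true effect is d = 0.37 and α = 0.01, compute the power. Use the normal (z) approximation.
Power ≈ 0.48

Power calculation (two-sample t-test, normal approximation):
z_β = d · √(n/2) - z_α
z_β = 0.37 · √(76/2) - 2.326
z_β = 0.37 · 6.164 - 2.326
z_β = -0.046

Power = Φ(z_β) = Φ(-0.046) ≈ 0.482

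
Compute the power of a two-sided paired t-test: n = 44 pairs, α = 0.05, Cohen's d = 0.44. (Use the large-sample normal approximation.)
Power ≈ 0.83

Power calculation (paired t-test, normal approximation):
z_β = d · √n - z_{α/2}
z_β = 0.44 · √44 - 1.960
z_β = 0.44 · 6.633 - 1.960
z_β = 0.959

Power = Φ(z_β) = Φ(0.959) ≈ 0.831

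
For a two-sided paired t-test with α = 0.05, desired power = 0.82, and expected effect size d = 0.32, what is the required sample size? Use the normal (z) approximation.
n = 81 pairs

Sample size formula (paired t-test, normal approximation):
n = ((z_{α/2} + z_β) / d)²

z_{α/2} = 1.960 (for α = 0.05, two-sided)
z_β = 0.915 (for power = 0.82)
d = 0.32

n = ((1.960 + 0.915) / 0.32)²
n = (8.984)²
n ≈ 80.71
Round up to the next whole number: n = 81 pairs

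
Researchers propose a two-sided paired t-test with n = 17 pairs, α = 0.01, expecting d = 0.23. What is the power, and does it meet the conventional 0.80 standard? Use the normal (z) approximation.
Power ≈ 0.05; the study is underpowered (power < 0.80)

Power calculation (paired t-test, normal approximation):
z_β = d · √n - z_{α/2}
z_β = 0.23 · √17 - 2.576
z_β = 0.23 · 4.123 - 2.576
z_β = -1.628

Power = Φ(z_β) = Φ(-1.628) ≈ 0.052

Effect size d = 0.23 is small by Cohen's convention (0.2/0.5/0.8).

Threshold: power ≥ 0.80 is conventionally adequate.
Power ≈ 0.05 → the study is underpowered (power < 0.80).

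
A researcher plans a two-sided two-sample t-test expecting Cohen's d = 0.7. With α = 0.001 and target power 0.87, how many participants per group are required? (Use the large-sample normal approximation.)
n = 80 per group

Sample size formula (two-sample t-test, normal approximation):
n = 2 · ((z_{α/2} + z_β) / d)²

z_{α/2} = 3.291 (for α = 0.001, two-sided)
z_β = 1.126 (for power = 0.87)
d = 0.7

n = 2 · ((3.291 + 1.126) / 0.7)²
n = 2 · (6.310)²
n ≈ 79.63
Round up to the next whole number: n = 80 per group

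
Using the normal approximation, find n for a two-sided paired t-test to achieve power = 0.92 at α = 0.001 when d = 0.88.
n = 29 pairs

Sample size formula (paired t-test, normal approximation):
n = ((z_{α/2} + z_β) / d)²

z_{α/2} = 3.291 (for α = 0.001, two-sided)
z_β = 1.405 (for power = 0.92)
d = 0.88

n = ((3.291 + 1.405) / 0.88)²
n = (5.336)²
n ≈ 28.47
Round up to the next whole number: n = 29 pairs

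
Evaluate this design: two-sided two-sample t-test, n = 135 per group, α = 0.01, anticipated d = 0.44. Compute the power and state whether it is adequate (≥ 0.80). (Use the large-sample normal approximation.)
Power ≈ 0.85; the study is adequately powered (power ≥ 0.80)

Power calculation (two-sample t-test, normal approximation):
z_β = d · √(n/2) - z_{α/2}
z_β = 0.44 · √(135/2) - 2.576
z_β = 0.44 · 8.216 - 2.576
z_β = 1.039

Power = Φ(z_β) = Φ(1.039) ≈ 0.851

Effect size d = 0.44 is small by Cohen's convention (0.2/0.5/0.8).

Threshold: power ≥ 0.80 is conventionally adequate.
Power ≈ 0.85 → the study is adequately powered (power ≥ 0.80).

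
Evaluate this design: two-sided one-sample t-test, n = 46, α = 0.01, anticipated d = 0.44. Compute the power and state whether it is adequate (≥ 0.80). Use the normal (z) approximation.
Power ≈ 0.66; the study is underpowered (power < 0.80)

Power calculation (one-sample t-test, normal approximation):
z_β = d · √n - z_{α/2}
z_β = 0.44 · √46 - 2.576
z_β = 0.44 · 6.782 - 2.576
z_β = 0.408

Power = Φ(z_β) = Φ(0.408) ≈ 0.659

Effect size d = 0.44 is small by Cohen's convention (0.2/0.5/0.8).

Threshold: power ≥ 0.80 is conventionally adequate.
Power ≈ 0.66 → the study is underpowered (power < 0.80).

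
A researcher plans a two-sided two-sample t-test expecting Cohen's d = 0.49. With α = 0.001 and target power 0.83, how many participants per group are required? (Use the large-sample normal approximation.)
n = 151 per group

Sample size formula (two-sample t-test, normal approximation):
n = 2 · ((z_{α/2} + z_β) / d)²

z_{α/2} = 3.291 (for α = 0.001, two-sided)
z_β = 0.954 (for power = 0.83)
d = 0.49

n = 2 · ((3.291 + 0.954) / 0.49)²
n = 2 · (8.663)²
n ≈ 150.10
Round up to the next whole number: n = 151 per group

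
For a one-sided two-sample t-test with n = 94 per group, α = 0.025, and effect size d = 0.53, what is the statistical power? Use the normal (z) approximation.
Power ≈ 0.95

Power calculation (two-sample t-test, normal approximation):
z_β = d · √(n/2) - z_α
z_β = 0.53 · √(94/2) - 1.960
z_β = 0.53 · 6.856 - 1.960
z_β = 1.674

Power = Φ(z_β) = Φ(1.674) ≈ 0.953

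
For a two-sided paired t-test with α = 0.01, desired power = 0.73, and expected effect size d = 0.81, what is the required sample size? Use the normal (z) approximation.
n = 16 pairs

Sample size formula (paired t-test, normal approximation):
n = ((z_{α/2} + z_β) / d)²

z_{α/2} = 2.576 (for α = 0.01, two-sided)
z_β = 0.613 (for power = 0.73)
d = 0.81

n = ((2.576 + 0.613) / 0.81)²
n = (3.937)²
n ≈ 15.50
Round up to the next whole number: n = 16 pairs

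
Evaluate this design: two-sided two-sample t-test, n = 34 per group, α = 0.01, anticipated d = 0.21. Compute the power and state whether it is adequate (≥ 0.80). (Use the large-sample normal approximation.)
Power ≈ 0.04; the study is underpowered (power < 0.80)

Power calculation (two-sample t-test, normal approximation):
z_β = d · √(n/2) - z_{α/2}
z_β = 0.21 · √(34/2) - 2.576
z_β = 0.21 · 4.123 - 2.576
z_β = -1.710

Power = Φ(z_β) = Φ(-1.710) ≈ 0.044

Effect size d = 0.21 is small by Cohen's convention (0.2/0.5/0.8).

Threshold: power ≥ 0.80 is conventionally adequate.
Power ≈ 0.04 → the study is underpowered (power < 0.80).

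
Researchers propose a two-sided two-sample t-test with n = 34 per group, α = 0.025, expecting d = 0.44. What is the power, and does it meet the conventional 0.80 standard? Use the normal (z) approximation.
Power ≈ 0.33; the study is underpowered (power < 0.80)

Power calculation (two-sample t-test, normal approximation):
z_β = d · √(n/2) - z_{α/2}
z_β = 0.44 · √(34/2) - 2.241
z_β = 0.44 · 4.123 - 2.241
z_β = -0.427

Power = Φ(z_β) = Φ(-0.427) ≈ 0.335

Effect size d = 0.44 is small by Cohen's convention (0.2/0.5/0.8).

Threshold: power ≥ 0.80 is conventionally adequate.
Power ≈ 0.33 → the study is underpowered (power < 0.80).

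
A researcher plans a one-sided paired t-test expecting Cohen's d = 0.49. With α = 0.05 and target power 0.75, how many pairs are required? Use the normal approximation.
n = 23 pairs

Sample size formula (paired t-test, normal approximation):
n = ((z_α + z_β) / d)²

z_α = 1.645 (for α = 0.05, one-sided)
z_β = 0.674 (for power = 0.75)
d = 0.49

n = ((1.645 + 0.674) / 0.49)²
n = (4.733)²
n ≈ 22.40
Round up to the next whole number: n = 23 pairs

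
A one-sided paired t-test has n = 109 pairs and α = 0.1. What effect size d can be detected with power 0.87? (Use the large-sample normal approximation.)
d ≈ 0.23

Minimum detectable effect (paired t-test, normal approximation):
d = (z_α + z_β) / √n
d = (1.282 + 1.126) / √109
d = 2.408 / 10.440
d ≈ 0.23

By Cohen's convention (0.2 small / 0.5 medium / 0.8 large): small effect.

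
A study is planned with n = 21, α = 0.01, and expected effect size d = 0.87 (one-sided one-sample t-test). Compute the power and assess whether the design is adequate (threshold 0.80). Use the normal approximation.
Power ≈ 0.95; the study is adequately powered (power ≥ 0.80)

Power calculation (one-sample t-test, normal approximation):
z_β = d · √n - z_α
z_β = 0.87 · √21 - 2.326
z_β = 0.87 · 4.583 - 2.326
z_β = 1.660

Power = Φ(z_β) = Φ(1.660) ≈ 0.952

Effect size d = 0.87 is large by Cohen's convention (0.2/0.5/0.8).

Threshold: power ≥ 0.80 is conventionally adequate.
Power ≈ 0.95 → the study is adequately powered (power ≥ 0.80).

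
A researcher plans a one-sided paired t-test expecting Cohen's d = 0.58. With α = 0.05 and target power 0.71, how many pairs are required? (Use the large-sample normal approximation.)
n = 15 pairs

Sample size formula (paired t-test, normal approximation):
n = ((z_α + z_β) / d)²

z_α = 1.645 (for α = 0.05, one-sided)
z_β = 0.553 (for power = 0.71)
d = 0.58

n = ((1.645 + 0.553) / 0.58)²
n = (3.790)²
n ≈ 14.36
Round up to the next whole number: n = 15 pairs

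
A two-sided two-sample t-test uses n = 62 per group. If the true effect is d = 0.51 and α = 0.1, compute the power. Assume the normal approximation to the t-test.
Power ≈ 0.88

Power calculation (two-sample t-test, normal approximation):
z_β = d · √(n/2) - z_{α/2}
z_β = 0.51 · √(62/2) - 1.645
z_β = 0.51 · 5.568 - 1.645
z_β = 1.195

Power = Φ(z_β) = Φ(1.195) ≈ 0.884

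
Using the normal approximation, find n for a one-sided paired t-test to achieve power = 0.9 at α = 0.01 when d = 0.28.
n = 167 pairs

Sample size formula (paired t-test, normal approximation):
n = ((z_α + z_β) / d)²

z_α = 2.326 (for α = 0.01, one-sided)
z_β = 1.282 (for power = 0.9)
d = 0.28

n = ((2.326 + 1.282) / 0.28)²
n = (12.886)²
n ≈ 166.05
Round up to the next whole number: n = 167 pairs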